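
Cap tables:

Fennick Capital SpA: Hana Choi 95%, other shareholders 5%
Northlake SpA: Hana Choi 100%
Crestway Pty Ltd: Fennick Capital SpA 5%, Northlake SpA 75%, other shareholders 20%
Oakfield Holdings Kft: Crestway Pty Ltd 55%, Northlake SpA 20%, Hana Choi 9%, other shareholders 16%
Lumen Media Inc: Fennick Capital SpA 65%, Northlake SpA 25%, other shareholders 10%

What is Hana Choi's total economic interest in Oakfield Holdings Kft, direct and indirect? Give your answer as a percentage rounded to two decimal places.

72.86%

Hana reaches Oakfield along 4 paths.
Via Fennick → Crestway: 95% × 5% × 55% = 2.6125%.
Via Northlake → Crestway: 100% × 75% × 55% = 41.25%.
Via Northlake: 100% × 20% = 20%.
Direct stake: 9% = 9%.
Total: 2.6125% + 41.25% + 20% + 9% = 72.8625%.
Rounded: 72.86%.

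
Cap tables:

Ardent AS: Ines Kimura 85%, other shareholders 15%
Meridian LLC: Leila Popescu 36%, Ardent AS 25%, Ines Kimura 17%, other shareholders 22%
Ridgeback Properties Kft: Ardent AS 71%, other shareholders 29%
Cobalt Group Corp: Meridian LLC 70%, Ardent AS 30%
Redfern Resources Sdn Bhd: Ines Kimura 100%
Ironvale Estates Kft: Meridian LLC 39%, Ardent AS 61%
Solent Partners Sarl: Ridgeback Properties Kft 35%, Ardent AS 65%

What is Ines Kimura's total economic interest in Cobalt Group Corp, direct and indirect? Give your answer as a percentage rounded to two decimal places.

Ines reaches Cobalt along 3 paths.
Via Ardent → Meridian: 85% × 25% × 70% = 14.875%.
Via Meridian: 17% × 70% = 11.9%.
Via Ardent: 85% × 30% = 25.5%.
Total: 14.875% + 11.9% + 25.5% = 52.275%.
Rounded: 52.28%.

52.28%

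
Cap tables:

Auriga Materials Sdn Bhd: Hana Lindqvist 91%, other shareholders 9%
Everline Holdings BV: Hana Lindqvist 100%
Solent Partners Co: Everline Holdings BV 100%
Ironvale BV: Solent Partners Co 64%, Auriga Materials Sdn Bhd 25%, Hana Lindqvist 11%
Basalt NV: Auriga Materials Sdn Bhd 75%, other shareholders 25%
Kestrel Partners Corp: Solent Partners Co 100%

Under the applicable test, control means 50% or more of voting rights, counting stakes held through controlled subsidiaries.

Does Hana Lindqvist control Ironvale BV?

Yes

Hana holds 91% of Auriga, so Hana controls Auriga.
Hana holds 100% of Everline, so Hana controls Everline.
Everline holds 100% of Solent, so Hana controls Solent.
Solent and Auriga and Hana together hold 64% + 25% + 11% = 100% of Ironvale, so Hana controls Ironvale.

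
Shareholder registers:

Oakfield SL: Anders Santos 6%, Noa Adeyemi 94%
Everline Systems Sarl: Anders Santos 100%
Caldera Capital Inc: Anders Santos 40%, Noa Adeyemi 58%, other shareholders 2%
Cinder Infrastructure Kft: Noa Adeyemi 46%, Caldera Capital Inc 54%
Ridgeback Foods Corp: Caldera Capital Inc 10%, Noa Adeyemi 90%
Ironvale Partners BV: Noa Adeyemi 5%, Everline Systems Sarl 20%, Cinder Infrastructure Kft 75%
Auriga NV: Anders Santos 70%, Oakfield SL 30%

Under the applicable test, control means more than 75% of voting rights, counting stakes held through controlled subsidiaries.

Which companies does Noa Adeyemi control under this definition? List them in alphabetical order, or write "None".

Noa holds 94% of Oakfield, so Noa controls Oakfield.
Noa holds 90% of Ridgeback, so Noa controls Ridgeback.
No other company's threshold is met.

Oakfield SL, Ridgeback Foods Corp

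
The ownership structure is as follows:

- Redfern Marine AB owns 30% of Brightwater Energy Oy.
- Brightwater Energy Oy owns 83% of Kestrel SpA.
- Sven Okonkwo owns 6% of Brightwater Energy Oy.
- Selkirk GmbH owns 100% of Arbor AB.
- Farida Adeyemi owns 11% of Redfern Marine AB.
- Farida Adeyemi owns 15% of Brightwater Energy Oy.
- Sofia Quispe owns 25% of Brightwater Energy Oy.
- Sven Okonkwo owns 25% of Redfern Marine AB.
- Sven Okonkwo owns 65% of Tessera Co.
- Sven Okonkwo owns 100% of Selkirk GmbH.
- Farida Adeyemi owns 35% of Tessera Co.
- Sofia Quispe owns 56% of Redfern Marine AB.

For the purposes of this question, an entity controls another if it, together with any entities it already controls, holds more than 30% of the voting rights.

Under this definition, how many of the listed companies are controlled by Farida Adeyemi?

1

Farida holds 35% of Tessera, so Farida controls Tessera.
No other company's threshold is met.
Farida controls 1 company.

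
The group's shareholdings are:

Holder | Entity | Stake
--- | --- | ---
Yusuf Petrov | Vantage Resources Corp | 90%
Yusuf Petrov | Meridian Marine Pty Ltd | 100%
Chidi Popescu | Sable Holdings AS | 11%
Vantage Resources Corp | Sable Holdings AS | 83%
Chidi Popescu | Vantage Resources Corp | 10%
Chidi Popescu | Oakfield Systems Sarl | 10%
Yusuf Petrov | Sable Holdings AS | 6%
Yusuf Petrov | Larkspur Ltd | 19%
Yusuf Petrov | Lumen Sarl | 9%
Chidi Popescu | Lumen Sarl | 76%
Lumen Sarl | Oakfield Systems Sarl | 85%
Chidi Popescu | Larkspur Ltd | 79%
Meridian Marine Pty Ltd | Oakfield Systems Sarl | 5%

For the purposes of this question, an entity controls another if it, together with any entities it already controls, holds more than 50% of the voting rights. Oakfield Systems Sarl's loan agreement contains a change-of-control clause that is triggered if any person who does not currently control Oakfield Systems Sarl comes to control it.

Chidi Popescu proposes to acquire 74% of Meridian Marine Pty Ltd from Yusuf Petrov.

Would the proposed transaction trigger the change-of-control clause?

No

The purchase adds only to Chidi's holdings (Yusuf's stake shrinks), so Chidi is the only person who could newly come to control Oakfield.
Chidi holds 76% of Lumen, so Chidi controls Lumen.
Chidi and Lumen together hold 10% + 85% = 95% of Oakfield, so Chidi controls Oakfield.
So Chidi already controls Oakfield before the transaction.
After the purchase, Chidi holds 74% of Meridian directly, and Yusuf's stake falls to 26%.
Chidi controlled Oakfield already, so this is not a new person acquiring control; every other person's position is unchanged or reduced.
No new person acquires control, so the clause is not triggered.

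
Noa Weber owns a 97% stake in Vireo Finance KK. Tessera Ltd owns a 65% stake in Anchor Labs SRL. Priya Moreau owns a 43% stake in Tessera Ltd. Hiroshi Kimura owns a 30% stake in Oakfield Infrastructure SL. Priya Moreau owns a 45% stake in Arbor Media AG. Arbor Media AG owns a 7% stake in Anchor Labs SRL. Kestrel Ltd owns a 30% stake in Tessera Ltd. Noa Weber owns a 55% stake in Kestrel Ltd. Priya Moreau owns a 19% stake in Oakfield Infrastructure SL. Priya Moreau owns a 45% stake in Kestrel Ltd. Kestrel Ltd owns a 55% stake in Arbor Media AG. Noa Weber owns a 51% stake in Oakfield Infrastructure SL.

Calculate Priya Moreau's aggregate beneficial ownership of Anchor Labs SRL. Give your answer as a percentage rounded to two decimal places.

Priya reaches Anchor along 4 paths.
Via Kestrel → Arbor: 45% × 55% × 7% = 1.7325%.
Via Arbor: 45% × 7% = 3.15%.
Via Kestrel → Tessera: 45% × 30% × 65% = 8.775%.
Via Tessera: 43% × 65% = 27.95%.
Total: 1.7325% + 3.15% + 8.775% + 27.95% = 41.6075%.
Rounded: 41.61%.

41.61%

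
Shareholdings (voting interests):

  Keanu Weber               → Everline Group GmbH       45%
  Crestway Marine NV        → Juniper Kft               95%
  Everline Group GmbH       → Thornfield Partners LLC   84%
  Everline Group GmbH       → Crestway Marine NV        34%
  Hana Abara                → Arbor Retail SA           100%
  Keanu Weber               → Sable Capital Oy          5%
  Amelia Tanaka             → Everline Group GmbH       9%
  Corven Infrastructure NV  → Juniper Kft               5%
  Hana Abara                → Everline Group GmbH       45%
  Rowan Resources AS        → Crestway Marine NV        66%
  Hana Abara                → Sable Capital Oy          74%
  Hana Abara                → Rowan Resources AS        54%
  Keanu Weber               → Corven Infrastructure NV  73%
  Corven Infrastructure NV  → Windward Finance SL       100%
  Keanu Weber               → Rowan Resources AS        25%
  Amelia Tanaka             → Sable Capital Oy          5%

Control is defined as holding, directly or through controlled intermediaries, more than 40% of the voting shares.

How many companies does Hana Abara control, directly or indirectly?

Hana holds 45% of Everline, so Hana controls Everline.
Hana holds 54% of Rowan, so Hana controls Rowan.
Everline and Rowan together hold 34% + 66% = 100% of Crestway, so Hana controls Crestway.
Hana holds 74% of Sable, so Hana controls Sable.
Everline holds 84% of Thornfield, so Hana controls Thornfield.
Crestway holds 95% of Juniper, so Hana controls Juniper.
Hana holds 100% of Arbor, so Hana controls Arbor.
No other company's threshold is met.
Hana controls 7 companies.

7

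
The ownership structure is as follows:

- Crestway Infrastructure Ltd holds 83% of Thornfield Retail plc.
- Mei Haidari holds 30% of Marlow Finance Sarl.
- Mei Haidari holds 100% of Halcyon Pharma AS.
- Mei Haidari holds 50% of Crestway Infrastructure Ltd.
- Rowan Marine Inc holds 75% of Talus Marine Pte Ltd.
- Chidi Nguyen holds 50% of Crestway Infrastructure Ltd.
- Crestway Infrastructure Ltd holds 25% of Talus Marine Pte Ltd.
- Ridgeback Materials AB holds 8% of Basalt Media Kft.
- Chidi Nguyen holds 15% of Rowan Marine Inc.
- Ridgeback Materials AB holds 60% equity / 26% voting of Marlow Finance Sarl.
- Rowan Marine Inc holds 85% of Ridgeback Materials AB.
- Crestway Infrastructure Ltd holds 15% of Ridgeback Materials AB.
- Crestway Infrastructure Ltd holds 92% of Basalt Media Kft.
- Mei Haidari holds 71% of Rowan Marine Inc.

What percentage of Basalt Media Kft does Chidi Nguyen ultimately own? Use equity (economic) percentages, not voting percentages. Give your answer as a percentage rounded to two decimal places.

47.62%

Chidi reaches Basalt along 3 paths.
Via Crestway: 50% × 92% = 46%.
Via Rowan → Ridgeback: 15% × 85% × 8% = 1.02%.
Via Crestway → Ridgeback: 50% × 15% × 8% = 0.6%.
Total: 46% + 1.02% + 0.6% = 47.62%.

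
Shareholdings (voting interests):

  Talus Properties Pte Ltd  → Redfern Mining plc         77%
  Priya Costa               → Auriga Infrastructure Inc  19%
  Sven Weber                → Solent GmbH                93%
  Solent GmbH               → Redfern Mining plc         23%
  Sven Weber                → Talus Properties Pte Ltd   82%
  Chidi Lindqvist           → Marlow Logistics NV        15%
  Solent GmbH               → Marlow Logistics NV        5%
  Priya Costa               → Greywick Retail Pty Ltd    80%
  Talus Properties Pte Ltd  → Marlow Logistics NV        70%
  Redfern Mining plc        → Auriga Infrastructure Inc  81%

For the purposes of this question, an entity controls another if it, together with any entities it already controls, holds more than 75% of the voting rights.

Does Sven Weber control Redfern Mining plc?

Yes

Sven holds 93% of Solent, so Sven controls Solent.
Sven holds 82% of Talus, so Sven controls Talus.
Talus and Solent together hold 77% + 23% = 100% of Redfern, so Sven controls Redfern.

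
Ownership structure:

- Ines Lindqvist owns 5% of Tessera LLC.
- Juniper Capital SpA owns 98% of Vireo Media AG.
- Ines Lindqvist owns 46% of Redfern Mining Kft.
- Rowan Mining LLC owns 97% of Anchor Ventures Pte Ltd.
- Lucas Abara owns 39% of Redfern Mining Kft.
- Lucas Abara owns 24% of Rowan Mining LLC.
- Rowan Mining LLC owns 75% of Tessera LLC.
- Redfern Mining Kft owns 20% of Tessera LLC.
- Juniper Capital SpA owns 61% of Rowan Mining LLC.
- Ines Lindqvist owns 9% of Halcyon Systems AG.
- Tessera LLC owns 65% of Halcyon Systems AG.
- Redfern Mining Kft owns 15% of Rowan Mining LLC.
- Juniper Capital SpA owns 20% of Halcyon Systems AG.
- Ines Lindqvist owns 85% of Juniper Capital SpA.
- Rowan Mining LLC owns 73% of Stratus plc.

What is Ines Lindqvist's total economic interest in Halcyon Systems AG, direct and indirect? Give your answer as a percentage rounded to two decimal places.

63.87%

Ines reaches Halcyon along 6 paths.
Via Juniper: 85% × 20% = 17%.
Via Tessera: 5% × 65% = 3.25%.
Via Redfern → Tessera: 46% × 20% × 65% = 5.98%.
Via Juniper → Rowan → Tessera: 85% × 61% × 75% × 65% = 25.276875%.
Via Redfern → Rowan → Tessera: 46% × 15% × 75% × 65% = 3.36375%.
Direct stake: 9% = 9%.
Total: 17% + 3.25% + 5.98% + 25.276875% + 3.36375% + 9% = 63.870625%.
Rounded: 63.87%.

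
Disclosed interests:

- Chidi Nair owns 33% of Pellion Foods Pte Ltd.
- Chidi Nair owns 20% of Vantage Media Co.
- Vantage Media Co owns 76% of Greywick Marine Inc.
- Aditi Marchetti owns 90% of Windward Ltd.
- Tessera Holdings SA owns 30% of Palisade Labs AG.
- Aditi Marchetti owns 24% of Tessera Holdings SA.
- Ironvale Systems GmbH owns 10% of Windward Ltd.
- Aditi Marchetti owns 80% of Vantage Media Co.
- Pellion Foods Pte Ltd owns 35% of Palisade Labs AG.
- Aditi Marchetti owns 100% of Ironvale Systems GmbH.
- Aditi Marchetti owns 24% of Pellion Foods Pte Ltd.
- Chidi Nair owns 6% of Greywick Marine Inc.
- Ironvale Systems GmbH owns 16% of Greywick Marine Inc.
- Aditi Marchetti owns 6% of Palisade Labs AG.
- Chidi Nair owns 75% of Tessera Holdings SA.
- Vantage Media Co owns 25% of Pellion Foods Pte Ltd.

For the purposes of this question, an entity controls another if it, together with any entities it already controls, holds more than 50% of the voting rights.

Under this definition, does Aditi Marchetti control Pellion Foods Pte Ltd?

No

Aditi holds 100% of Ironvale, so Aditi controls Ironvale.
Aditi holds 80% of Vantage, so Aditi controls Vantage.
Ironvale and Aditi together hold 10% + 90% = 100% of Windward, so Aditi controls Windward.
Ironvale and Vantage together hold 16% + 76% = 92% of Greywick, so Aditi controls Greywick.
In Pellion, Aditi's side holds only 25% + 24% = 49%, not > 50%.
So Aditi does not control Pellion.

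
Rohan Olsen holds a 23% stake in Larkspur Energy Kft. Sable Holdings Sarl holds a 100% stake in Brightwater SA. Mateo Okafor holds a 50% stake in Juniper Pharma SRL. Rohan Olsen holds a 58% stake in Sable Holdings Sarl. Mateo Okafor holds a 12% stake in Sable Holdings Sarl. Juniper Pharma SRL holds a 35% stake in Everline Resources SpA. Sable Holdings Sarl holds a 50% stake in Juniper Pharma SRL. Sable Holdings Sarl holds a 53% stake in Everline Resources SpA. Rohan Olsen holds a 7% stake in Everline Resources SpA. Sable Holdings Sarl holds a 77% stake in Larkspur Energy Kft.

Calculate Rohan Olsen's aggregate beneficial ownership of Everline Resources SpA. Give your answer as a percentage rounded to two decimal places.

Rohan reaches Everline along 3 paths.
Via Sable: 58% × 53% = 30.74%.
Via Sable → Juniper: 58% × 50% × 35% = 10.15%.
Direct stake: 7% = 7%.
Total: 30.74% + 10.15% + 7% = 47.89%.

47.89%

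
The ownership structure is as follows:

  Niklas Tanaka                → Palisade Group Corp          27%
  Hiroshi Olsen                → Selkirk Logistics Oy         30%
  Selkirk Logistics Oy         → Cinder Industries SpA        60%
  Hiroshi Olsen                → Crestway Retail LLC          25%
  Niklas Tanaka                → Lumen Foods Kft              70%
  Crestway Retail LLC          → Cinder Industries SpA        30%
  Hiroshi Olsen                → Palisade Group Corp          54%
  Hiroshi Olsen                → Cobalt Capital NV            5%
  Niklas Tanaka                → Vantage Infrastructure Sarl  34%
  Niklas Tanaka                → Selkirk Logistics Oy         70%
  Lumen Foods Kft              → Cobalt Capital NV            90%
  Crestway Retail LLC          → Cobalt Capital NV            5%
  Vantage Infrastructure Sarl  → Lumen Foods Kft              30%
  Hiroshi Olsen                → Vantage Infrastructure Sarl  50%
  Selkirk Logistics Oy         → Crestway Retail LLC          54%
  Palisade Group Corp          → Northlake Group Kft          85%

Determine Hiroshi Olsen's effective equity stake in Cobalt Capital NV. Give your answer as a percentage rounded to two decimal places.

20.56%

Hiroshi reaches Cobalt along 4 paths.
Via Vantage → Lumen: 50% × 30% × 90% = 13.5%.
Direct stake: 5% = 5%.
Via Selkirk → Crestway: 30% × 54% × 5% = 0.81%.
Via Crestway: 25% × 5% = 1.25%.
Total: 13.5% + 5% + 0.81% + 1.25% = 20.56%.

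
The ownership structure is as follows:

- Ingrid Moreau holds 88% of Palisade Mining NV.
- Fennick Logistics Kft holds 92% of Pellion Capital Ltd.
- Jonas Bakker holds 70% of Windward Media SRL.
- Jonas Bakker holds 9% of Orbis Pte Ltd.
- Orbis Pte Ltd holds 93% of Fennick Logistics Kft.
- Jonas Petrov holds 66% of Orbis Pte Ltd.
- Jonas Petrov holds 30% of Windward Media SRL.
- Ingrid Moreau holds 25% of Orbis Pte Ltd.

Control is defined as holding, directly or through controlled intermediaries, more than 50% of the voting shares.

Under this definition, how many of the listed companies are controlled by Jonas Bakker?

1

Jonas Bakker holds 70% of Windward, so Jonas Bakker controls Windward.
No other company's threshold is met.
Jonas Bakker controls 1 company.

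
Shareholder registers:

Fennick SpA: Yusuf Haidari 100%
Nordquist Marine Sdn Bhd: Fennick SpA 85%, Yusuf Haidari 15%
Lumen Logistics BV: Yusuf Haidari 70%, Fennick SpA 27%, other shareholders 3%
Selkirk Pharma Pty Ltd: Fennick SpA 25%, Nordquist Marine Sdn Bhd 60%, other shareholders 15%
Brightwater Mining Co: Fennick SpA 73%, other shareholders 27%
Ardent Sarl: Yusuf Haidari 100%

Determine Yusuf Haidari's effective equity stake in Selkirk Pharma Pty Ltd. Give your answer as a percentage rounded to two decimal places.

Yusuf reaches Selkirk along 3 paths.
Via Fennick: 100% × 25% = 25%.
Via Fennick → Nordquist: 100% × 85% × 60% = 51%.
Via Nordquist: 15% × 60% = 9%.
Total: 25% + 51% + 9% = 85%.
Rounded: 85.00%.

85.00%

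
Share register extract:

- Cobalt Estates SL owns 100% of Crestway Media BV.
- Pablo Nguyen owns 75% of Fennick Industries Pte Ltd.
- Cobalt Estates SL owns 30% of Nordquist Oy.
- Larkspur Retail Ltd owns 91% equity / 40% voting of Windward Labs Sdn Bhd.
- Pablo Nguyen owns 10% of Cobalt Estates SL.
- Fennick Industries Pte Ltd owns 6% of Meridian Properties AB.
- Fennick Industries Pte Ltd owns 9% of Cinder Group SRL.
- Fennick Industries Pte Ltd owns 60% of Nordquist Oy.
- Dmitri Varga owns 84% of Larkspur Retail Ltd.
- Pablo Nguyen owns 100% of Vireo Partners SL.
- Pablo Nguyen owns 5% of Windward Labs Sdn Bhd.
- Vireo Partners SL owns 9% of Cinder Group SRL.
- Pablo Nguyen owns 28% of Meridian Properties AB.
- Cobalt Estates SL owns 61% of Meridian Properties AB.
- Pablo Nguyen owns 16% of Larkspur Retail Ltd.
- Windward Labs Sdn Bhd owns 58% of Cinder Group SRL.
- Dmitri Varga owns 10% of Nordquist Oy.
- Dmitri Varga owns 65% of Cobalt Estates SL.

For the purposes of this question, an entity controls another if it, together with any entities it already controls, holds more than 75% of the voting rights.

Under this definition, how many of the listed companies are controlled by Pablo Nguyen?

1

Pablo holds 100% of Vireo, so Pablo controls Vireo.
No other company's threshold is met.
Pablo controls 1 company.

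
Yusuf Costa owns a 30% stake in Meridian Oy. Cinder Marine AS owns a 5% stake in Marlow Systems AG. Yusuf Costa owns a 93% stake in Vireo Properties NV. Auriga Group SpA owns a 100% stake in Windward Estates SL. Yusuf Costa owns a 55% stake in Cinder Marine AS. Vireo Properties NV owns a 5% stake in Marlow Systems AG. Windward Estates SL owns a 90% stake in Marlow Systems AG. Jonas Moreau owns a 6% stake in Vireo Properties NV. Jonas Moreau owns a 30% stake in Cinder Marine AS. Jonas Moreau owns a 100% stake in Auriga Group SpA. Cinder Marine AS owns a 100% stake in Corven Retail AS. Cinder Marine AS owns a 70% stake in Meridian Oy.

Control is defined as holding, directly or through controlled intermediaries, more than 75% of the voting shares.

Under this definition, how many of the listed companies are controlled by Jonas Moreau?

3

Jonas holds 100% of Auriga, so Jonas controls Auriga.
Auriga holds 100% of Windward, so Jonas controls Windward.
Windward holds 90% of Marlow, so Jonas controls Marlow.
No other company's threshold is met.
Jonas controls 3 companies.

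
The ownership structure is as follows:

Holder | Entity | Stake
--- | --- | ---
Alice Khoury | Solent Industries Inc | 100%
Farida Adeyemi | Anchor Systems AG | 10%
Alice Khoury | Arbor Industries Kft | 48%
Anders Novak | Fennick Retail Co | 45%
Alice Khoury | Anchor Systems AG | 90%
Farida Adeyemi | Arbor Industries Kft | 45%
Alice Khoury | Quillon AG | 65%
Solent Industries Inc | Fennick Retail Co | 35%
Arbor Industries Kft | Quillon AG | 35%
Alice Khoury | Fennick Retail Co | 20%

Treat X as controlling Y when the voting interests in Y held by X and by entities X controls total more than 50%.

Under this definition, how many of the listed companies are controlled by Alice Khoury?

4

Alice holds 100% of Solent, so Alice controls Solent.
Alice holds 65% of Quillon, so Alice controls Quillon.
Alice holds 90% of Anchor, so Alice controls Anchor.
Solent and Alice together hold 35% + 20% = 55% of Fennick, so Alice controls Fennick.
No other company's threshold is met.
Alice controls 4 companies.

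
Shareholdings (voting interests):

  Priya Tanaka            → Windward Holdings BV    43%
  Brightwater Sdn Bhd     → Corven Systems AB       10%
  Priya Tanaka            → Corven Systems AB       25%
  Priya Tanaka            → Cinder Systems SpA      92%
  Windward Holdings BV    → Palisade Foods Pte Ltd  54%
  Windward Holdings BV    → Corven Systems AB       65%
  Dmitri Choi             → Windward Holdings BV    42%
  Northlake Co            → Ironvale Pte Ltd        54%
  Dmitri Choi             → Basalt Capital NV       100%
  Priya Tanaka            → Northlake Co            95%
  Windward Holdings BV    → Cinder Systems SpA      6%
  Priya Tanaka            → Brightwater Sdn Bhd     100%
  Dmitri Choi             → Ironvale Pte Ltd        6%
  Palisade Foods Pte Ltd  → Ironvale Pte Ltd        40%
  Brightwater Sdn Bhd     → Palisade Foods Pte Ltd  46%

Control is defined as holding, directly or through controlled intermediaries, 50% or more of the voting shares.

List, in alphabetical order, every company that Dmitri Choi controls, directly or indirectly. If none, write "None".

Basalt Capital NV

Dmitri holds 100% of Basalt, so Dmitri controls Basalt.
No other company's threshold is met.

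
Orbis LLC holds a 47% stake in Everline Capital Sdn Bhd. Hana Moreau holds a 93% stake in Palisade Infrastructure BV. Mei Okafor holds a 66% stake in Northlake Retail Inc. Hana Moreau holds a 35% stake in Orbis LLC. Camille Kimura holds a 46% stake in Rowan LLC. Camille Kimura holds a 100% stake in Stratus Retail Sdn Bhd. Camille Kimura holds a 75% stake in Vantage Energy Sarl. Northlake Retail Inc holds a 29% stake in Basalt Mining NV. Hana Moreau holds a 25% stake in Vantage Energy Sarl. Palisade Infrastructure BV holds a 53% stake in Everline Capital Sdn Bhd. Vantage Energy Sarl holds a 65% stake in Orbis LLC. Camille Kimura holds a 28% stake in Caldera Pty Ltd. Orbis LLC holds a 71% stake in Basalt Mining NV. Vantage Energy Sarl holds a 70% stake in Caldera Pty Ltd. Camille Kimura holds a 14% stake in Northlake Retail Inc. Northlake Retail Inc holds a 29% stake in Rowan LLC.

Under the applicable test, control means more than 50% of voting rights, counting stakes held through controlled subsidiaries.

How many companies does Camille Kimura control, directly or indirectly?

5

Camille holds 75% of Vantage, so Camille controls Vantage.
Camille and Vantage together hold 28% + 70% = 98% of Caldera, so Camille controls Caldera.
Vantage holds 65% of Orbis, so Camille controls Orbis.
Camille holds 100% of Stratus, so Camille controls Stratus.
Orbis holds 71% of Basalt, so Camille controls Basalt.
No other company's threshold is met.
Camille controls 5 companies.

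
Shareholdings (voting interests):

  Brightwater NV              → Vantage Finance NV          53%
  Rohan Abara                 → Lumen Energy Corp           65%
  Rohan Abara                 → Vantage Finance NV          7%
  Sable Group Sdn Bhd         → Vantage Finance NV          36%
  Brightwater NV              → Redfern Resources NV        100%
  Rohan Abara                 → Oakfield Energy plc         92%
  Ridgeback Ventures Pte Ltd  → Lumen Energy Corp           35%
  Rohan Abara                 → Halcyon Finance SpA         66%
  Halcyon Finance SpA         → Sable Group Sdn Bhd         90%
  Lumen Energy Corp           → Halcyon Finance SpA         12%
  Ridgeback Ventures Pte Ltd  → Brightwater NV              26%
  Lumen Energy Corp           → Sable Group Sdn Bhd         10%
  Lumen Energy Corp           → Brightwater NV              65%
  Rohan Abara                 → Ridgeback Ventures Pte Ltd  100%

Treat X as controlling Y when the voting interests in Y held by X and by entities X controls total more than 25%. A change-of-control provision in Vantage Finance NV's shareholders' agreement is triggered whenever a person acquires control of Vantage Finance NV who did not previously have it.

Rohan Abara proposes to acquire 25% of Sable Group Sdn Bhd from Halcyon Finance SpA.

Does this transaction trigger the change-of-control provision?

No

The purchase adds only to Rohan's holdings (Halcyon's stake shrinks), so Rohan is the only person who could newly come to control Vantage.
Rohan holds 100% of Ridgeback, so Rohan controls Ridgeback.
Rohan and Ridgeback together hold 65% + 35% = 100% of Lumen, so Rohan controls Lumen.
Rohan and Lumen together hold 66% + 12% = 78% of Halcyon, so Rohan controls Halcyon.
Halcyon and Lumen together hold 90% + 10% = 100% of Sable, so Rohan controls Sable.
Lumen and Ridgeback together hold 65% + 26% = 91% of Brightwater, so Rohan controls Brightwater.
Sable and Brightwater and Rohan together hold 36% + 53% + 7% = 96% of Vantage, so Rohan controls Vantage.
So Rohan already controls Vantage before the transaction.
After the purchase, Rohan holds 25% of Sable directly, and Halcyon's stake falls to 65%.
Rohan controlled Vantage already, so this is not a new person acquiring control; every other person's position is unchanged or reduced.
No new person acquires control, so the clause is not triggered.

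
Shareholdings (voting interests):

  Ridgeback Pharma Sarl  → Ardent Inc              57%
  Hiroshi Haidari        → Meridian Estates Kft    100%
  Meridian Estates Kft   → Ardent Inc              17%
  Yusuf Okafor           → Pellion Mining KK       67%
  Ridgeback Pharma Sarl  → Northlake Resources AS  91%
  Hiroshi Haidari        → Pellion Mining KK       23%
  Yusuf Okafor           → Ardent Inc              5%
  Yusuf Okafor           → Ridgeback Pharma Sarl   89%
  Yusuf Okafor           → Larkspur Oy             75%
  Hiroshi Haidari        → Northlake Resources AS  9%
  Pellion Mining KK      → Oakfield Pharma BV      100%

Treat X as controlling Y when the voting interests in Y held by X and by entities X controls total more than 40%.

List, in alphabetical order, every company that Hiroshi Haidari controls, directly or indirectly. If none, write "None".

Hiroshi holds 100% of Meridian, so Hiroshi controls Meridian.
No other company's threshold is met.

Meridian Estates Kft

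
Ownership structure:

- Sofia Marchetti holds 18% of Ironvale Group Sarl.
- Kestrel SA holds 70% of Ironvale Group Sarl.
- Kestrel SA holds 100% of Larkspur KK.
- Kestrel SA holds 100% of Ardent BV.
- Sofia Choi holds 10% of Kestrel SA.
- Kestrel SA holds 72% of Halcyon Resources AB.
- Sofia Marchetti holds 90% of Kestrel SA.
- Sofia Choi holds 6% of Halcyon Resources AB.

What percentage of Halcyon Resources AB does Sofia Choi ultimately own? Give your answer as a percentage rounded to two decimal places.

Sofia Choi reaches Halcyon along 2 paths.
Via Kestrel: 10% × 72% = 7.2%.
Direct stake: 6% = 6%.
Total: 7.2% + 6% = 13.2%.
Rounded: 13.20%.

13.20%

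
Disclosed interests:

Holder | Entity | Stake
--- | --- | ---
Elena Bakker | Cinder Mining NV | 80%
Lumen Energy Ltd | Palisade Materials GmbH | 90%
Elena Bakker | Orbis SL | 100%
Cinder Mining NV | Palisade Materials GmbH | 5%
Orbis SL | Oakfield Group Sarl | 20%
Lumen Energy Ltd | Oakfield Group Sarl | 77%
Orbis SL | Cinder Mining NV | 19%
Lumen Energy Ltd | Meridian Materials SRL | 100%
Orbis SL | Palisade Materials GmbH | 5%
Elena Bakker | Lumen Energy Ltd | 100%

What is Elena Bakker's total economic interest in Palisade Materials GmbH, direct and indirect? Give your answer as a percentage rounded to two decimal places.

Elena reaches Palisade along 4 paths.
Via Orbis: 100% × 5% = 5%.
Via Lumen: 100% × 90% = 90%.
Via Orbis → Cinder: 100% × 19% × 5% = 0.95%.
Via Cinder: 80% × 5% = 4%.
Total: 5% + 90% + 0.95% + 4% = 99.95%.

99.95%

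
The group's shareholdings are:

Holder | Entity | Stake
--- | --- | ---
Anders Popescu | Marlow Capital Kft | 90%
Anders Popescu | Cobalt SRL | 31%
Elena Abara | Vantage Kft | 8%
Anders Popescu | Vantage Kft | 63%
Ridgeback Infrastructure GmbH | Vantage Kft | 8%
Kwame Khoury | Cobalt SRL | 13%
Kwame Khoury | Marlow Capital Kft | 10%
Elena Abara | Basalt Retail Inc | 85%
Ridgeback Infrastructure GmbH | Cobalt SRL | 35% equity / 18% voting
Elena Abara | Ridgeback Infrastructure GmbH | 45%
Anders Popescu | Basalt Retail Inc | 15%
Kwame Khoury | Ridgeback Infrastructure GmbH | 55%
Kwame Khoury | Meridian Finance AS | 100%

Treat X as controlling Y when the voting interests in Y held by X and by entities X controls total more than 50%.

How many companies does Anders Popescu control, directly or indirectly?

2

Anders holds 63% of Vantage, so Anders controls Vantage.
Anders holds 90% of Marlow, so Anders controls Marlow.
No other company's threshold is met.
Anders controls 2 companies.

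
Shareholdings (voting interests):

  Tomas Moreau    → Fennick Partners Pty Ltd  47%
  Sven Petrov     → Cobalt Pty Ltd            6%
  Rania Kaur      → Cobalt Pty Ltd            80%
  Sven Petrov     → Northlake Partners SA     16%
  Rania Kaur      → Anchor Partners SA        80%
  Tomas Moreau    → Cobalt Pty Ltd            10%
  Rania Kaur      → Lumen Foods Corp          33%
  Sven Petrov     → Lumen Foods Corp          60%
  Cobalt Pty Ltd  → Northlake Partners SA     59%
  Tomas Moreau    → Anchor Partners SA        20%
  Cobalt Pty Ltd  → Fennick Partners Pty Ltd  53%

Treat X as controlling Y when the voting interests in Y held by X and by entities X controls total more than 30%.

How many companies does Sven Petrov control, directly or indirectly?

1

Sven holds 60% of Lumen, so Sven controls Lumen.
No other company's threshold is met.
Sven controls 1 company.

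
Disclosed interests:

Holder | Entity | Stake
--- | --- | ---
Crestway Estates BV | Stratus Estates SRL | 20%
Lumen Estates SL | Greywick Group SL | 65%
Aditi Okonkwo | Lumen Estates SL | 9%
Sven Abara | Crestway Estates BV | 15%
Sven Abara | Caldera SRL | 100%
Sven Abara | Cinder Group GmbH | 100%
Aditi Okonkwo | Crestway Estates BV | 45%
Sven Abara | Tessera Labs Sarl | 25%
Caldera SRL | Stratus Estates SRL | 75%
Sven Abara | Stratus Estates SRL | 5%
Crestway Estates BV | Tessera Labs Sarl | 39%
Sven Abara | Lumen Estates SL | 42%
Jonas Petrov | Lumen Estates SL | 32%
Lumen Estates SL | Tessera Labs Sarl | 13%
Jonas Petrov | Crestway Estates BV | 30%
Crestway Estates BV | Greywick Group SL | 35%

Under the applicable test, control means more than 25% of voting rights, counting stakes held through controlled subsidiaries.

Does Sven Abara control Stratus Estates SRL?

Sven holds 100% of Caldera, so Sven controls Caldera.
Caldera and Sven together hold 75% + 5% = 80% of Stratus, so Sven controls Stratus.

Yes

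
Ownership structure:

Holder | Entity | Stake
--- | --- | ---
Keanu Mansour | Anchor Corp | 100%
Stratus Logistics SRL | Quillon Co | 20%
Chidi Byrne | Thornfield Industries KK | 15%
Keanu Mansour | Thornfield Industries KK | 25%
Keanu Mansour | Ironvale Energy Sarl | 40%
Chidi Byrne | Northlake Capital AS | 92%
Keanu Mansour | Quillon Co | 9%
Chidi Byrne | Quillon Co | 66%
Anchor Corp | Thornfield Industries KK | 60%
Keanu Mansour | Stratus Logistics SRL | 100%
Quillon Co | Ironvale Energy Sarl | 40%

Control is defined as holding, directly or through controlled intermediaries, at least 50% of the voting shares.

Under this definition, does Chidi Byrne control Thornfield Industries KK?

Chidi holds 66% of Quillon, so Chidi controls Quillon.
Chidi holds 92% of Northlake, so Chidi controls Northlake.
In Thornfield, Chidi's side holds only 15%, not ≥ 50%.
So Chidi does not control Thornfield.

No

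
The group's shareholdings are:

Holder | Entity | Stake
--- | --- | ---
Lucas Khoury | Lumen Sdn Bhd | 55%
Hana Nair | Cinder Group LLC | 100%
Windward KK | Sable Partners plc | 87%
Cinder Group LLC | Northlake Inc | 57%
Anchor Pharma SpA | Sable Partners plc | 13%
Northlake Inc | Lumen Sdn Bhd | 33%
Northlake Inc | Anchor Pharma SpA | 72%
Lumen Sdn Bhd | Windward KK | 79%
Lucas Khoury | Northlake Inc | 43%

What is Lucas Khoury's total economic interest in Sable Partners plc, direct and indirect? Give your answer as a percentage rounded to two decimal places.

51.58%

Lucas reaches Sable along 3 paths.
Via Northlake → Lumen → Windward: 43% × 33% × 79% × 87% = 9.752787%.
Via Lumen → Windward: 55% × 79% × 87% = 37.8015%.
Via Northlake → Anchor: 43% × 72% × 13% = 4.0248%.
Total: 9.752787% + 37.8015% + 4.0248% = 51.579087%.
Rounded: 51.58%.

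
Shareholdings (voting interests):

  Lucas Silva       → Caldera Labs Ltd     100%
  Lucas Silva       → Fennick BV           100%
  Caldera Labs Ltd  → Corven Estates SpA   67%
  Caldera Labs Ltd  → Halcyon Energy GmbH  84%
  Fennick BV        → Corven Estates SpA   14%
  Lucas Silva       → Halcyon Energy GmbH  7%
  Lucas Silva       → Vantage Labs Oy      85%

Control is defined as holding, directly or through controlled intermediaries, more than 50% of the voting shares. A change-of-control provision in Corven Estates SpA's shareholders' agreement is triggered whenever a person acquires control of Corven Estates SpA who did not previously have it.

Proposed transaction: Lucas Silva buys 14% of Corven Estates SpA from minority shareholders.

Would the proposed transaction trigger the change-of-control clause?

No

The purchase changes only Lucas's holdings, so Lucas is the only person who could newly come to control Corven.
Lucas holds 100% of Fennick, so Lucas controls Fennick.
Lucas holds 100% of Caldera, so Lucas controls Caldera.
Caldera and Fennick together hold 67% + 14% = 81% of Corven, so Lucas controls Corven.
So Lucas already controls Corven before the transaction.
After the purchase, Lucas holds 14% of Corven directly.
Lucas controlled Corven already, so this is not a new person acquiring control; every other person's position is unchanged or reduced.
No new person acquires control, so the clause is not triggered.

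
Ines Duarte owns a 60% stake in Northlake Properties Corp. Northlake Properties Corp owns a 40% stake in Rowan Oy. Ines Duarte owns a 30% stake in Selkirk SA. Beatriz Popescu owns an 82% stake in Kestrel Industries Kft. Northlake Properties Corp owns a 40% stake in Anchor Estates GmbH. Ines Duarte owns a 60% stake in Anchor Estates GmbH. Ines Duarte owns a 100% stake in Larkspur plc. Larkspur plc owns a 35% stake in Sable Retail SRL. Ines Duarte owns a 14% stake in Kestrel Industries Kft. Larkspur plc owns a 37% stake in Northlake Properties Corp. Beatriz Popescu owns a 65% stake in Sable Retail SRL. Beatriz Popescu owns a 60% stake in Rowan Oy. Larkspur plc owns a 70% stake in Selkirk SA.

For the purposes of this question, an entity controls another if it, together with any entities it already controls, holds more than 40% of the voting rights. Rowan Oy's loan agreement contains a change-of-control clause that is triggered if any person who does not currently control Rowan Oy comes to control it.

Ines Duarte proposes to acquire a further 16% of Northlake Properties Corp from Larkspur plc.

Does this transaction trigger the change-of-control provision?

The purchase adds only to Ines's holdings (Larkspur's stake shrinks), so Ines is the only person who could newly come to control Rowan.
Ines holds 100% of Larkspur, so Ines controls Larkspur.
Larkspur and Ines together hold 37% + 60% = 97% of Northlake, so Ines controls Northlake.
Ines and Larkspur together hold 30% + 70% = 100% of Selkirk, so Ines controls Selkirk.
Ines and Northlake together hold 60% + 40% = 100% of Anchor, so Ines controls Anchor.
In Rowan, Ines's side holds only 40%, not > 40%.
So before the transaction, Ines does not control Rowan.
After the purchase, Ines's direct stake in Northlake rises to 60% + 16% = 76%, and Larkspur's stake falls to 21%.
Larkspur and Ines together hold 21% + 76% = 97% of Northlake, so Ines controls Northlake.
After the transaction, Ines's side holds 40% of Rowan, not > 40%, so Ines still does not control Rowan.
No new person acquires control, so the clause is not triggered.

No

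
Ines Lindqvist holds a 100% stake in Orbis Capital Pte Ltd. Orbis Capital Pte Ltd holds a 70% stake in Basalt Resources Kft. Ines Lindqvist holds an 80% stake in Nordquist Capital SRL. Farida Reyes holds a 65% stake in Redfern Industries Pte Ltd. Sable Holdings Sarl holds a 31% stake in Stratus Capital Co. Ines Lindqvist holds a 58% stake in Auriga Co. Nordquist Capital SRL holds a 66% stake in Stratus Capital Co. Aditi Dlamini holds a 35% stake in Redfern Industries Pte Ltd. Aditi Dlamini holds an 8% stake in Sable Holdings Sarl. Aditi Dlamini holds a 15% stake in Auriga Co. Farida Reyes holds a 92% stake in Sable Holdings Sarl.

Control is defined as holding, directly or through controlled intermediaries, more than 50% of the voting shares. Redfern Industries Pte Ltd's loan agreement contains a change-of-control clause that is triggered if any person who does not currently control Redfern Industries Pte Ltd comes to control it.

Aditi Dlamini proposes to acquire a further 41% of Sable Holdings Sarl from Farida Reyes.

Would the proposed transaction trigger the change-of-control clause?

No

The purchase adds only to Aditi's holdings (Farida's stake shrinks), so Aditi is the only person who could newly come to control Redfern.
Aditi's largest direct stake is 35% in Redfern, which does not meet the threshold, so Aditi controls no company.
In Redfern, Aditi's side holds only 35%, not > 50%.
So before the transaction, Aditi does not control Redfern.
After the purchase, Aditi's direct stake in Sable rises to 8% + 41% = 49%, and Farida's stake falls to 51%.
Aditi's side now holds 49% of Sable, not > 50%, so Aditi still does not control Sable.
After the transaction, Aditi's side holds 35% of Redfern, not > 50%, so Aditi still does not control Redfern.
No new person acquires control, so the clause is not triggered.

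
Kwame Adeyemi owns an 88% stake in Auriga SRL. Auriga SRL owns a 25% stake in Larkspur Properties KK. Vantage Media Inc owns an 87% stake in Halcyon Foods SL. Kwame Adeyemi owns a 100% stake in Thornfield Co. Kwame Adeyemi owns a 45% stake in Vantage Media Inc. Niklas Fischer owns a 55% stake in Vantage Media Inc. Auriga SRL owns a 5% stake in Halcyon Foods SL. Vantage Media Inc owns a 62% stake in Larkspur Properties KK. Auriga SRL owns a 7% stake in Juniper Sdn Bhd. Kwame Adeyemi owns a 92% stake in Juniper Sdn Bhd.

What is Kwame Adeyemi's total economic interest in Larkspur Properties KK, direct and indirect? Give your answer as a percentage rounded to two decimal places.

Kwame reaches Larkspur along 2 paths.
Via Vantage: 45% × 62% = 27.9%.
Via Auriga: 88% × 25% = 22%.
Total: 27.9% + 22% = 49.9%.
Rounded: 49.90%.

49.90%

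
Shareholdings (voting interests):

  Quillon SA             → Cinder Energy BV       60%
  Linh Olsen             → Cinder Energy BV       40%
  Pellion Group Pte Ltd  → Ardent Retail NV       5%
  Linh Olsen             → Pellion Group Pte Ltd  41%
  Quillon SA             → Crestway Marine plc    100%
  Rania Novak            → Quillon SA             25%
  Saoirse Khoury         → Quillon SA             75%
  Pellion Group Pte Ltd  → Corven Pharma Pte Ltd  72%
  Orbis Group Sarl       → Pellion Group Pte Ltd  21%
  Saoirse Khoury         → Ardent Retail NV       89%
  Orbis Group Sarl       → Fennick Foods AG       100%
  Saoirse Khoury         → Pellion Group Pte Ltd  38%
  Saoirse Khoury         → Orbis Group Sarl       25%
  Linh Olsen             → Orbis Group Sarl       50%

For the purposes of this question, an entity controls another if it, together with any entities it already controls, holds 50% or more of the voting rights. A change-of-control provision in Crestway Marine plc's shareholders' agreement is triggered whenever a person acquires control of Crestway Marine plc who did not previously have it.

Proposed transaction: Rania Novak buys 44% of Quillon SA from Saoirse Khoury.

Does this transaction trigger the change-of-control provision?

Yes

The purchase adds only to Rania's holdings (Saoirse's stake shrinks), so Rania is the only person who could newly come to control Crestway.
Rania's largest direct stake is 25% in Quillon, which does not meet the threshold, so Rania controls no company.
Neither Rania nor any entity Rania controls holds any voting interest in Crestway.
So before the transaction, Rania does not control Crestway.
After the purchase, Rania's direct stake in Quillon rises to 25% + 44% = 69%, and Saoirse's stake falls to 31%.
Rania holds 69% of Quillon, so Rania controls Quillon.
Quillon holds 100% of Crestway, so Rania controls Crestway.
Rania did not control Crestway before and does after, so the clause is triggered.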